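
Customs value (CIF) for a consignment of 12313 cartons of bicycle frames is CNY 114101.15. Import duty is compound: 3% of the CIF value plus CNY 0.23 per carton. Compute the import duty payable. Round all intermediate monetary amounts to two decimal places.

Ad valorem component: 114101.15 × 3% = 3423.03
Specific component: 12313 × 0.23 = 2831.99
Import duty = 3423.03 + 2831.99 = 6255.02

Import duty: CNY 6255.02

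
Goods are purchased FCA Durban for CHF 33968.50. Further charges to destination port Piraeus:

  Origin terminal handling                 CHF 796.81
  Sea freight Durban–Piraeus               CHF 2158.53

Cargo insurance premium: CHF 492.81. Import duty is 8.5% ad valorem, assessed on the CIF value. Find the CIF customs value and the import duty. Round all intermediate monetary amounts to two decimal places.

CIF value: CHF 37416.65; import duty: CHF 3180.42

CIF = FCA price + pre-shipment costs + freight + insurance
CIF = 33968.50 + 796.81 + 2158.53 + 492.81 = 37416.65
Import duty = 37416.65 × 8.5% = 3180.42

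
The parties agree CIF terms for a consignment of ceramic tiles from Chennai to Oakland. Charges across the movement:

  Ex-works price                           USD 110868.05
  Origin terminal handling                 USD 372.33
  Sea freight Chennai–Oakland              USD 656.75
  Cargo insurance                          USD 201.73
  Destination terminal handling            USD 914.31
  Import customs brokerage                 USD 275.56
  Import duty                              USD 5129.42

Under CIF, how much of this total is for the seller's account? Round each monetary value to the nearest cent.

Seller's account: USD 112098.86

CIF: the seller pays costs through ocean freight and marine insurance to the destination port.
Seller's account: goods 110868.05 + origin terminal 372.33 + freight 656.75 + insurance 201.73 = 112098.86
Buyer's account: destination terminal 914.31 + brokerage 275.56 + duty 5129.42 = 6319.29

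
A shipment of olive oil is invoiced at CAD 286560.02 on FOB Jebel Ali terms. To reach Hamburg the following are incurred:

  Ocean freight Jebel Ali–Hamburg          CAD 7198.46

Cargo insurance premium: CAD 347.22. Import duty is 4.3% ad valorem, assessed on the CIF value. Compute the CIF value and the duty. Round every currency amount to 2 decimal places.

CIF = FOB price + freight + insurance
CIF = 286560.02 + 7198.46 + 347.22 = 294105.70
Import duty = 294105.70 × 4.3% = 12646.55

CIF value: CAD 294105.70; import duty: CAD 12646.55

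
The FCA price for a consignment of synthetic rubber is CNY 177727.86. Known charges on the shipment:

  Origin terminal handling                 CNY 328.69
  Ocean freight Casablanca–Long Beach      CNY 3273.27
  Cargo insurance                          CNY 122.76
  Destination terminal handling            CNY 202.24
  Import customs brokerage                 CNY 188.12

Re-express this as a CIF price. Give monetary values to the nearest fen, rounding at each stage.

Not relevant to the conversion: brokerage, destination terminal — on the buyer under both terms; not part of either seller's price.
From FCA to CIF, the seller additionally bears: origin terminal, freight, insurance.
CIF price = 177727.86 + 328.69 + 3273.27 + 122.76 = 181452.58

CIF price: CNY 181452.58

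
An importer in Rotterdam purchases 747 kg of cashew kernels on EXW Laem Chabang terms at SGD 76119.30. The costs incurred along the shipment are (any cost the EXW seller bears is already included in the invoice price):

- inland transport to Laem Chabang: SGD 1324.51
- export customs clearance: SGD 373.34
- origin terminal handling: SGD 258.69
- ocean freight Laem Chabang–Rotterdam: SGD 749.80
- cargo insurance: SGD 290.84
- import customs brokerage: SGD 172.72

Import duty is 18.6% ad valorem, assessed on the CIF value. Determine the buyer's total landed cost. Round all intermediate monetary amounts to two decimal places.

Total landed cost: SGD 94004.87

EXW: the seller makes goods available at their premises; the buyer bears all onward costs.
CIF value = EXW price + inland to port + export clearance + origin terminal + freight + insurance = 76119.30 + 1324.51 + 373.34 + 258.69 + 749.80 + 290.84 = 79116.48
Import duty = 79116.48 × 18.6% = 14715.67
Buyer bears: inland to port 1324.51 + export clearance 373.34 + origin terminal 258.69 + freight 749.80 + insurance 290.84 + brokerage 172.72 + duty 14715.67 = 17885.57
Landed cost = invoice 76119.30 + 17885.57 = 94004.87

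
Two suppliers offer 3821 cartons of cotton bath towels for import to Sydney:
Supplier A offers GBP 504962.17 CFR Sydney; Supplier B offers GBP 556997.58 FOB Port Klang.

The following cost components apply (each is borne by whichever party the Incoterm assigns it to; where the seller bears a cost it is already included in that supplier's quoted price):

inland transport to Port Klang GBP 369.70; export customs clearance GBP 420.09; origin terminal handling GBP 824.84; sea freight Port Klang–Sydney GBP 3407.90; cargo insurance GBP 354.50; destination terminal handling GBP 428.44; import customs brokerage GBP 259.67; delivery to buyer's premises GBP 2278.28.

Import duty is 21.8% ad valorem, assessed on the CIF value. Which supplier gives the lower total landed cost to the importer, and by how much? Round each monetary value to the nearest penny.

Supplier A is cheaper by GBP 67529.96

Supplier A (CFR):
CIF value = CFR price + insurance = 504962.17 + 354.50 = 505316.67
Import duty = 505316.67 × 21.8% = 110159.03
Buyer bears (A): 354.50 + 428.44 + 259.67 + 2278.28 = 3320.89
Landed cost (A) = invoice 504962.17 + 3320.89 + duty 110159.03 = 618442.09
Supplier B (FOB):
CIF value = FOB price + freight + insurance = 556997.58 + 3407.90 + 354.50 = 560759.98
Import duty = 560759.98 × 21.8% = 122245.68
Buyer bears (B): 3407.90 + 354.50 + 428.44 + 259.67 + 2278.28 = 6728.79
Landed cost (B) = invoice 556997.58 + 6728.79 + duty 122245.68 = 685972.05
Difference = |618442.09 − 685972.05| = 67529.96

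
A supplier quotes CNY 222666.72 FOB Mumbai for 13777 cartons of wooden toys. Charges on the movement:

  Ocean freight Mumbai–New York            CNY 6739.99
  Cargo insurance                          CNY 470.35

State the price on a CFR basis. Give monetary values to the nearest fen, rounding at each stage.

Not relevant to the conversion: insurance — on the buyer under both terms; not part of either seller's price.
From FOB to CFR, the seller additionally bears: freight.
CFR price = 222666.72 + 6739.99 = 229406.71

CFR price: CNY 229406.71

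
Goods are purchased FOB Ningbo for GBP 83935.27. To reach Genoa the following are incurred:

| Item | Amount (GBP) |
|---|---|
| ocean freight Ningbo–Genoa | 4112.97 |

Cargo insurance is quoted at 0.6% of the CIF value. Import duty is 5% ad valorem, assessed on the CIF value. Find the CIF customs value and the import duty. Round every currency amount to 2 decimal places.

CIF value: GBP 88579.72; import duty: GBP 4428.99

Let C be the CIF value. C = FOB price + freight + 0.6% × C
C − 0.6% × C = 83935.27 + 4112.97
0.994 × C = 88048.24
C = 88048.24 / 0.994 = 88579.72
Insurance premium = 0.6% × 88579.72 = 531.48
Import duty = 88579.72 × 5% = 4428.99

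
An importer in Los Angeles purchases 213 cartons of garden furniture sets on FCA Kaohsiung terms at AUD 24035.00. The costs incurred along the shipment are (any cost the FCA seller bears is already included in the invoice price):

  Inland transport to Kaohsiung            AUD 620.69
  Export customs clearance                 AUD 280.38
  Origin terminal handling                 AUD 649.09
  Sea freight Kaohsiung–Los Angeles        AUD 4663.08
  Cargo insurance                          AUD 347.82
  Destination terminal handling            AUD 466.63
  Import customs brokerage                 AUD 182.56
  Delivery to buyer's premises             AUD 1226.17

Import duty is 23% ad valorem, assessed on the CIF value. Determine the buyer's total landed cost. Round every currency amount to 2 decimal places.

Total landed cost: AUD 38400.20

FCA: the seller delivers export-cleared goods to the carrier; the buyer bears costs from that point.
Already in the invoice (seller's account under FCA): inland to port, export clearance — exclude.
CIF value = FCA price + origin terminal + freight + insurance = 24035.00 + 649.09 + 4663.08 + 347.82 = 29694.99
Import duty = 29694.99 × 23% = 6829.85
Buyer bears: origin terminal 649.09 + freight 4663.08 + insurance 347.82 + destination terminal 466.63 + brokerage 182.56 + delivery 1226.17 + duty 6829.85 = 14365.20
Landed cost = invoice 24035.00 + 14365.20 = 38400.20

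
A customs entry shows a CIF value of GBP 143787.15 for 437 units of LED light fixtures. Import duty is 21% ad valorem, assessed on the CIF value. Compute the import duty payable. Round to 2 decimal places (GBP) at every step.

Import duty: GBP 30195.30

Import duty = 143787.15 × 21% = 30195.30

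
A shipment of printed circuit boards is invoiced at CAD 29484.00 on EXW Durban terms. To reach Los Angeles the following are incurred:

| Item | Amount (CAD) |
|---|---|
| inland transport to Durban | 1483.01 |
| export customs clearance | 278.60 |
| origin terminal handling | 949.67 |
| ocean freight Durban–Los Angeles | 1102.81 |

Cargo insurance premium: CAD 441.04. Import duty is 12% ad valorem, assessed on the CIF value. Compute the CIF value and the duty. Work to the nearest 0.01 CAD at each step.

CIF value: CAD 33739.13; import duty: CAD 4048.70

CIF = EXW price + pre-shipment costs + freight + insurance
CIF = 29484.00 + 1483.01 + 278.60 + 949.67 + 1102.81 + 441.04 = 33739.13
Import duty = 33739.13 × 12% = 4048.70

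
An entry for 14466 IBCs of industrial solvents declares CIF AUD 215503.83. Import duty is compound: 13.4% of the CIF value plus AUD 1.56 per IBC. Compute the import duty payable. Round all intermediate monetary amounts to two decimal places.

Import duty: AUD 51444.47

Ad valorem component: 215503.83 × 13.4% = 28877.51
Specific component: 14466 × 1.56 = 22566.96
Import duty = 28877.51 + 22566.96 = 51444.47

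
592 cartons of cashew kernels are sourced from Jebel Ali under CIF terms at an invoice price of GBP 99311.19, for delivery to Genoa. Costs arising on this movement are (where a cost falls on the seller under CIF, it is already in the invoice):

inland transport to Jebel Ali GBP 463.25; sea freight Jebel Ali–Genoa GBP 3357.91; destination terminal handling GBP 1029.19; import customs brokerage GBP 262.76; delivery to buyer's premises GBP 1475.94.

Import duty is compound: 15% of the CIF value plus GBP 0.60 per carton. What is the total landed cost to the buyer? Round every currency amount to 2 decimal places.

CIF: the seller pays costs through ocean freight and marine insurance to the destination port.
Already in the invoice (seller's account under CIF): inland to port, freight — exclude.
The CIF price already equals the CIF value: 99311.19
Ad valorem component: 99311.19 × 15% = 14896.68
Specific component: 592 × 0.60 = 355.20
Import duty = 14896.68 + 355.20 = 15251.88
Buyer bears: destination terminal 1029.19 + brokerage 262.76 + delivery 1475.94 + duty 15251.88 = 18019.77
Landed cost = invoice 99311.19 + 18019.77 = 117330.96

Total landed cost: GBP 117330.96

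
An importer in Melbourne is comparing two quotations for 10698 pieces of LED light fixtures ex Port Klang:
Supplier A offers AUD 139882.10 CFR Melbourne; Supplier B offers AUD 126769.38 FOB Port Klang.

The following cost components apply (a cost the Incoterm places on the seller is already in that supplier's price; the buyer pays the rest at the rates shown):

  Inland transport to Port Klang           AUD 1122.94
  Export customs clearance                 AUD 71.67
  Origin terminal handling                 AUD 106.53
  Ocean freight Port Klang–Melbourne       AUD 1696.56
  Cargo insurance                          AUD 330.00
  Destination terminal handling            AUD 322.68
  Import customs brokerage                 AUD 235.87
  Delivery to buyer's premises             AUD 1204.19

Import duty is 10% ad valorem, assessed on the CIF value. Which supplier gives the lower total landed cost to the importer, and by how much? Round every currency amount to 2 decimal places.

Supplier A (CFR):
CIF value = CFR price + insurance = 139882.10 + 330.00 = 140212.10
Import duty = 140212.10 × 10% = 14021.21
Buyer bears (A): 330.00 + 322.68 + 235.87 + 1204.19 = 2092.74
Landed cost (A) = invoice 139882.10 + 2092.74 + duty 14021.21 = 155996.05
Supplier B (FOB):
CIF value = FOB price + freight + insurance = 126769.38 + 1696.56 + 330.00 = 128795.94
Import duty = 128795.94 × 10% = 12879.59
Buyer bears (B): 1696.56 + 330.00 + 322.68 + 235.87 + 1204.19 = 3789.30
Landed cost (B) = invoice 126769.38 + 3789.30 + duty 12879.59 = 143438.27
Difference = |155996.05 − 143438.27| = 12557.78

Supplier B is cheaper by AUD 12557.78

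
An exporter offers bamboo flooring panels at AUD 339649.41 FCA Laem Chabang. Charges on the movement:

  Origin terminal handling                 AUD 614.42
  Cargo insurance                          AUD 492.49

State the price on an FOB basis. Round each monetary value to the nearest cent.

Not relevant to the conversion: insurance — on the buyer under both terms; not part of either seller's price.
From FCA to FOB, the seller additionally bears: origin terminal.
FOB price = 339649.41 + 614.42 = 340263.83

FOB price: AUD 340263.83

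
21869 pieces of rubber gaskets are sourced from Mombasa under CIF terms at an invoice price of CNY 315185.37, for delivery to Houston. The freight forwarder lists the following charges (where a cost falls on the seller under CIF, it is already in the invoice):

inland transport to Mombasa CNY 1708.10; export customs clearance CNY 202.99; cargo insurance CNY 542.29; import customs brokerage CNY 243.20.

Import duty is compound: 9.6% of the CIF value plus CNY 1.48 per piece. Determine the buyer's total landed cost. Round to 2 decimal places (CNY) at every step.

CIF: the seller pays costs through ocean freight and marine insurance to the destination port.
Already in the invoice (seller's account under CIF): inland to port, export clearance, insurance — exclude.
The CIF price already equals the CIF value: 315185.37
Ad valorem component: 315185.37 × 9.6% = 30257.80
Specific component: 21869 × 1.48 = 32366.12
Import duty = 30257.80 + 32366.12 = 62623.92
Buyer bears: brokerage 243.20 + duty 62623.92 = 62867.12
Landed cost = invoice 315185.37 + 62867.12 = 378052.49

Total landed cost: CNY 378052.49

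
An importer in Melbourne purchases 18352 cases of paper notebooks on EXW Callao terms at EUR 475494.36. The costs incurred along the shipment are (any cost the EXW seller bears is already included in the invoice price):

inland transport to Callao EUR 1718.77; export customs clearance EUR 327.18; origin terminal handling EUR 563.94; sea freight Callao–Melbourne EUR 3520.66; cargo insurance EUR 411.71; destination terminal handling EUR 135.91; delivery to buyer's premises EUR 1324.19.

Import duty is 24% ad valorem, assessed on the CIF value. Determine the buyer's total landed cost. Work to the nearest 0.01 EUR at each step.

EXW: the seller makes goods available at their premises; the buyer bears all onward costs.
CIF value = EXW price + inland to port + export clearance + origin terminal + freight + insurance = 475494.36 + 1718.77 + 327.18 + 563.94 + 3520.66 + 411.71 = 482036.62
Import duty = 482036.62 × 24% = 115688.79
Buyer bears: inland to port 1718.77 + export clearance 327.18 + origin terminal 563.94 + freight 3520.66 + insurance 411.71 + destination terminal 135.91 + delivery 1324.19 + duty 115688.79 = 123691.15
Landed cost = invoice 475494.36 + 123691.15 = 599185.51

Total landed cost: EUR 599185.51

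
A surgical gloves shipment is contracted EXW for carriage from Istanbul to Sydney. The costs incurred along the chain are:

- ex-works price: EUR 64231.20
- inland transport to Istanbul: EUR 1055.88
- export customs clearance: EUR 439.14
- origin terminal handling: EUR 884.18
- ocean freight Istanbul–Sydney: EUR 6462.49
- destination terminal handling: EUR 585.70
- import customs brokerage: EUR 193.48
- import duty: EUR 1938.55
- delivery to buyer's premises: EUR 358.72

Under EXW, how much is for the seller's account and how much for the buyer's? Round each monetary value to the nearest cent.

EXW: the seller makes goods available at their premises; the buyer bears all onward costs.
Seller's account: goods 64231.20 = 64231.20
Buyer's account: inland to port 1055.88 + export clearance 439.14 + origin terminal 884.18 + freight 6462.49 + destination terminal 585.70 + brokerage 193.48 + duty 1938.55 + delivery 358.72 = 11918.14

Seller: EUR 64231.20; buyer: EUR 11918.14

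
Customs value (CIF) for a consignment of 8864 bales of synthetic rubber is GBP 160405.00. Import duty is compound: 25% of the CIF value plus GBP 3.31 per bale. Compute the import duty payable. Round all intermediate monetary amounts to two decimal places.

Import duty: GBP 69441.09

Ad valorem component: 160405.00 × 25% = 40101.25
Specific component: 8864 × 3.31 = 29339.84
Import duty = 40101.25 + 29339.84 = 69441.09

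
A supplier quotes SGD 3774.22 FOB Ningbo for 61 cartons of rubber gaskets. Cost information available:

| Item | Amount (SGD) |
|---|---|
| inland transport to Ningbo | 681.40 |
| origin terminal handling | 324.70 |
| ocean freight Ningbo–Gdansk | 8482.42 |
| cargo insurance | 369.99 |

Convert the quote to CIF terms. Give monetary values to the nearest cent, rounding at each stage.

Not relevant to the conversion: inland to port, origin terminal — on the seller under both FOB and CIF; already in the FOB price and stays in the CIF price.
From FOB to CIF, the seller additionally bears: freight, insurance.
CIF price = 3774.22 + 8482.42 + 369.99 = 12626.63

CIF price: SGD 12626.63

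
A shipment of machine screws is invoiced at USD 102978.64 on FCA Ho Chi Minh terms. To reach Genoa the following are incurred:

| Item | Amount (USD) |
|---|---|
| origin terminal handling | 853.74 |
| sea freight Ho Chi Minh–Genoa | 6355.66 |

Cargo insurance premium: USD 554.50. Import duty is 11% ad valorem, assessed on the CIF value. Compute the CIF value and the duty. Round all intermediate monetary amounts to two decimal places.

CIF = FCA price + pre-shipment costs + freight + insurance
CIF = 102978.64 + 853.74 + 6355.66 + 554.50 = 110742.54
Import duty = 110742.54 × 11% = 12181.68

CIF value: USD 110742.54; import duty: USD 12181.68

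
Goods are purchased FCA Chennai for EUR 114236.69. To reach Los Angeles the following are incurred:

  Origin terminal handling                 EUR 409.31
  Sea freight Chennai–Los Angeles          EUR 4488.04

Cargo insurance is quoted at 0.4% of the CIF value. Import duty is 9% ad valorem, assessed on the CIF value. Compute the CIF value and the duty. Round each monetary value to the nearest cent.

Let C be the CIF value. C = FCA price + pre-shipment costs + freight + 0.4% × C
C − 0.4% × C = 114236.69 + 409.31 + 4488.04
0.996 × C = 119134.04
C = 119134.04 / 0.996 = 119612.49
Insurance premium = 0.4% × 119612.49 = 478.45
Import duty = 119612.49 × 9% = 10765.12

CIF value: EUR 119612.49; import duty: EUR 10765.12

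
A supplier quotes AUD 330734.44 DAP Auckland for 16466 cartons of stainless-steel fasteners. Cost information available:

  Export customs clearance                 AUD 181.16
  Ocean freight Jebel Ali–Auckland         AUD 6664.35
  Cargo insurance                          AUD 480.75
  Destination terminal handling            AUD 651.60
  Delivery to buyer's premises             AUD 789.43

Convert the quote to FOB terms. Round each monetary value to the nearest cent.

Not relevant to the conversion: export clearance — on the seller under both DAP and FOB; already in the DAP price and stays in the FOB price.
From DAP to FOB, the seller no longer bears: freight, insurance, destination terminal, delivery.
FOB price = 330734.44 − 6664.35 − 480.75 − 651.60 − 789.43 = 322148.31

FOB price: AUD 322148.31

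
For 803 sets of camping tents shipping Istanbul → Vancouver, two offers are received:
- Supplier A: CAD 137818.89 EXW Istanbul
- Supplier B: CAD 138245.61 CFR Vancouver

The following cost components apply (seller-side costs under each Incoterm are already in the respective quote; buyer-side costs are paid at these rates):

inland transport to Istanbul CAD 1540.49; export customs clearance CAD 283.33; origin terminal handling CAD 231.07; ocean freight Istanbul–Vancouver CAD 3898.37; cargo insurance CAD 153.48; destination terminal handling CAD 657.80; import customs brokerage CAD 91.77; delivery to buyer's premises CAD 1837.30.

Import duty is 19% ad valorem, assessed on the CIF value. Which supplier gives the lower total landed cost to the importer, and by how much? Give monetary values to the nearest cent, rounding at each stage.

Supplier A (EXW):
CIF value = EXW price + inland to port + export clearance + origin terminal + freight + insurance = 137818.89 + 1540.49 + 283.33 + 231.07 + 3898.37 + 153.48 = 143925.63
Import duty = 143925.63 × 19% = 27345.87
Buyer bears (A): 1540.49 + 283.33 + 231.07 + 3898.37 + 153.48 + 657.80 + 91.77 + 1837.30 = 8693.61
Landed cost (A) = invoice 137818.89 + 8693.61 + duty 27345.87 = 173858.37
Supplier B (CFR):
CIF value = CFR price + insurance = 138245.61 + 153.48 = 138399.09
Import duty = 138399.09 × 19% = 26295.83
Buyer bears (B): 153.48 + 657.80 + 91.77 + 1837.30 = 2740.35
Landed cost (B) = invoice 138245.61 + 2740.35 + duty 26295.83 = 167281.79
Difference = |173858.37 − 167281.79| = 6576.58

Supplier B is cheaper by CAD 6576.58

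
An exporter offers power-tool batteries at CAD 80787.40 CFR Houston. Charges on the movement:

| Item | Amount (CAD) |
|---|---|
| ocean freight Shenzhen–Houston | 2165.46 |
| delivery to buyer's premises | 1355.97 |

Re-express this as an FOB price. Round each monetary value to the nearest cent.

FOB price: CAD 78621.94

Not relevant to the conversion: delivery — on the buyer under both terms; not part of either seller's price.
From CFR to FOB, the seller no longer bears: freight.
FOB price = 80787.40 − 2165.46 = 78621.94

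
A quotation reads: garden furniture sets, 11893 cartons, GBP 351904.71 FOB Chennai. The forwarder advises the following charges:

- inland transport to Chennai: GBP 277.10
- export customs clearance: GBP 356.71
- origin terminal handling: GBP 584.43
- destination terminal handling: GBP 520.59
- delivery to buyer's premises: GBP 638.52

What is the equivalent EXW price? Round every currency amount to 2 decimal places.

EXW price: GBP 350686.47

Not relevant to the conversion: destination terminal, delivery — on the buyer under both terms; not part of either seller's price.
From FOB to EXW, the seller no longer bears: inland to port, export clearance, origin terminal.
EXW price = 351904.71 − 277.10 − 356.71 − 584.43 = 350686.47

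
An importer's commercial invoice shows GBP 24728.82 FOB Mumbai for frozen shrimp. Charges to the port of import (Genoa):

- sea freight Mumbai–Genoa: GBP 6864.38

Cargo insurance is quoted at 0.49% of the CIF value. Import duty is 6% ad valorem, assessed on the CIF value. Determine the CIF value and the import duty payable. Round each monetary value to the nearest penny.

Let C be the CIF value. C = FOB price + freight + 0.49% × C
C − 0.49% × C = 24728.82 + 6864.38
0.9951 × C = 31593.20
C = 31593.20 / 0.9951 = 31748.77
Insurance premium = 0.49% × 31748.77 = 155.57
Import duty = 31748.77 × 6% = 1904.93

CIF value: GBP 31748.77; import duty: GBP 1904.93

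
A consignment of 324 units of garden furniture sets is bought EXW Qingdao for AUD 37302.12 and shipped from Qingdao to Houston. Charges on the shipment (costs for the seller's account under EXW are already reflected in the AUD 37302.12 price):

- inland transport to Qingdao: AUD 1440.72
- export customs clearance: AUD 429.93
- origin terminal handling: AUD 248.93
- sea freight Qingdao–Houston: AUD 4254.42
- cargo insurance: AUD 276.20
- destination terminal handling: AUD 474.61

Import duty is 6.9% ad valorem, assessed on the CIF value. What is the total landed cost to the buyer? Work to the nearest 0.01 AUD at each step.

EXW: the seller makes goods available at their premises; the buyer bears all onward costs.
CIF value = EXW price + inland to port + export clearance + origin terminal + freight + insurance = 37302.12 + 1440.72 + 429.93 + 248.93 + 4254.42 + 276.20 = 43952.32
Import duty = 43952.32 × 6.9% = 3032.71
Buyer bears: inland to port 1440.72 + export clearance 429.93 + origin terminal 248.93 + freight 4254.42 + insurance 276.20 + destination terminal 474.61 + duty 3032.71 = 10157.52
Landed cost = invoice 37302.12 + 10157.52 = 47459.64

Total landed cost: AUD 47459.64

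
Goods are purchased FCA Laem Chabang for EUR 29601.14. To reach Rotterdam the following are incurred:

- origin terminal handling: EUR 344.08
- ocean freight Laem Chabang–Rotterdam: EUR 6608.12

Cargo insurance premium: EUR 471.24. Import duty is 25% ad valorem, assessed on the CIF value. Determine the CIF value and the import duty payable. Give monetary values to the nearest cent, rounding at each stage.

CIF value: EUR 37024.58; import duty: EUR 9256.15

CIF = FCA price + pre-shipment costs + freight + insurance
CIF = 29601.14 + 344.08 + 6608.12 + 471.24 = 37024.58
Import duty = 37024.58 × 25% = 9256.15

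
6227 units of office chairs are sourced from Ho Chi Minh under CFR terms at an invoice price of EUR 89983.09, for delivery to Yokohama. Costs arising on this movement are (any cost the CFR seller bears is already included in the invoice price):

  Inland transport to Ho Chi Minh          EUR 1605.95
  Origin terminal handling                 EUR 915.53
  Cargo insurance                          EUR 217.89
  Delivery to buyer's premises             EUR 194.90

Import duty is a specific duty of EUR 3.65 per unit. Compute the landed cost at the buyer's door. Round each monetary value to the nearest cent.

Total landed cost: EUR 113124.43

CFR: the seller pays costs through ocean freight to the destination port, but not insurance.
Already in the invoice (seller's account under CFR): inland to port, origin terminal — exclude.
CIF value = CFR price + insurance = 89983.09 + 217.89 = 90200.98
Import duty = 6227 × 3.65 = 22728.55
Buyer bears: insurance 217.89 + delivery 194.90 + duty 22728.55 = 23141.34
Landed cost = invoice 89983.09 + 23141.34 = 113124.43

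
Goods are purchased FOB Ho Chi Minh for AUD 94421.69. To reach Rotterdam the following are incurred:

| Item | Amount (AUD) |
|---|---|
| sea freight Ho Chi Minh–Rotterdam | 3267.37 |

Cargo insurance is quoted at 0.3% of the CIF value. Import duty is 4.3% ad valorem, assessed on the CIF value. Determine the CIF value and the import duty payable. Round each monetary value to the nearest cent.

Let C be the CIF value. C = FOB price + freight + 0.3% × C
C − 0.3% × C = 94421.69 + 3267.37
0.997 × C = 97689.06
C = 97689.06 / 0.997 = 97983.01
Insurance premium = 0.3% × 97983.01 = 293.95
Import duty = 97983.01 × 4.3% = 4213.27

CIF value: AUD 97983.01; import duty: AUD 4213.27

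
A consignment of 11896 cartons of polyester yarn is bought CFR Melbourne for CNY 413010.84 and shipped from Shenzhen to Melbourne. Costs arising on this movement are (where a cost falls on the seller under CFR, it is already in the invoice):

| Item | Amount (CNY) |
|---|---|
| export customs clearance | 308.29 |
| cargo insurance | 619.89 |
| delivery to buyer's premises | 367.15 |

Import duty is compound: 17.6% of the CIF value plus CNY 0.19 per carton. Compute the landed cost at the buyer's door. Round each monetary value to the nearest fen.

CFR: the seller pays costs through ocean freight to the destination port, but not insurance.
Already in the invoice (seller's account under CFR): export clearance — exclude.
CIF value = CFR price + insurance = 413010.84 + 619.89 = 413630.73
Ad valorem component: 413630.73 × 17.6% = 72799.01
Specific component: 11896 × 0.19 = 2260.24
Import duty = 72799.01 + 2260.24 = 75059.25
Buyer bears: insurance 619.89 + delivery 367.15 + duty 75059.25 = 76046.29
Landed cost = invoice 413010.84 + 76046.29 = 489057.13

Total landed cost: CNY 489057.13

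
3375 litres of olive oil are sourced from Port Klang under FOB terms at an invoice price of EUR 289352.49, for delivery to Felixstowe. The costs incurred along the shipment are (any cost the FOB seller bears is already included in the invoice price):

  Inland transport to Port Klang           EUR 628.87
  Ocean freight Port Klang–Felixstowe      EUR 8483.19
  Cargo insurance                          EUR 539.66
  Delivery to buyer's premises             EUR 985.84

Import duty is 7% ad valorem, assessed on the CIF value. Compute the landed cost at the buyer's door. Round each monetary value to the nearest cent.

Total landed cost: EUR 320247.45

FOB: the seller bears costs until goods are on board at the origin port; the buyer bears freight, insurance and all costs thereafter.
Already in the invoice (seller's account under FOB): inland to port — exclude.
CIF value = FOB price + freight + insurance = 289352.49 + 8483.19 + 539.66 = 298375.34
Import duty = 298375.34 × 7% = 20886.27
Buyer bears: freight 8483.19 + insurance 539.66 + delivery 985.84 + duty 20886.27 = 30894.96
Landed cost = invoice 289352.49 + 30894.96 = 320247.45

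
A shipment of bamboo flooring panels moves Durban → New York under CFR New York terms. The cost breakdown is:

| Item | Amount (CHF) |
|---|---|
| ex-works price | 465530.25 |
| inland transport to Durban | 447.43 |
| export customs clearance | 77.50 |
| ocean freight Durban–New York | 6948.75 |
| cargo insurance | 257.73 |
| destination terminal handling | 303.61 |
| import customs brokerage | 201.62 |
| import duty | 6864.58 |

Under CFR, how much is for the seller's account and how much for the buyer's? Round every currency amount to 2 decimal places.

Seller: CHF 473003.93; buyer: CHF 7627.54

CFR: the seller pays costs through ocean freight to the destination port, but not insurance.
Seller's account: goods 465530.25 + inland to port 447.43 + export clearance 77.50 + freight 6948.75 = 473003.93
Buyer's account: insurance 257.73 + destination terminal 303.61 + brokerage 201.62 + duty 6864.58 = 7627.54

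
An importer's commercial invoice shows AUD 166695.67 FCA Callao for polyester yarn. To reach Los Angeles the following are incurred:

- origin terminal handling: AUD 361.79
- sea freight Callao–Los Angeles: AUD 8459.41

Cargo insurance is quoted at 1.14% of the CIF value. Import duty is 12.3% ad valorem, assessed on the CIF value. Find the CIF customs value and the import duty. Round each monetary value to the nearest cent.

Let C be the CIF value. C = FCA price + pre-shipment costs + freight + 1.14% × C
C − 1.14% × C = 166695.67 + 361.79 + 8459.41
0.9886 × C = 175516.87
C = 175516.87 / 0.9886 = 177540.84
Insurance premium = 1.14% × 177540.84 = 2023.97
Import duty = 177540.84 × 12.3% = 21837.52

CIF value: AUD 177540.84; import duty: AUD 21837.52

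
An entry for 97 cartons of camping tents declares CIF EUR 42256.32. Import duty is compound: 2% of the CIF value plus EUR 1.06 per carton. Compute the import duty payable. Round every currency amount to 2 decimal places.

Import duty: EUR 947.95

Ad valorem component: 42256.32 × 2% = 845.13
Specific component: 97 × 1.06 = 102.82
Import duty = 845.13 + 102.82 = 947.95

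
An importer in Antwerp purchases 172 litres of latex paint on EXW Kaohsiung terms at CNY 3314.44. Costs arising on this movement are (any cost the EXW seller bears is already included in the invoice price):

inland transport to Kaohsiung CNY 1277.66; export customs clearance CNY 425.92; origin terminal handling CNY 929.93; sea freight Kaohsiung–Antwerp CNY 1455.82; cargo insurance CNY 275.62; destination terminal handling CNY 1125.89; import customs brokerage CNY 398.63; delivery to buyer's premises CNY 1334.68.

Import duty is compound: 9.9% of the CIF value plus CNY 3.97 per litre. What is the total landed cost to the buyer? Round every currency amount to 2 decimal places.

EXW: the seller makes goods available at their premises; the buyer bears all onward costs.
CIF value = EXW price + inland to port + export clearance + origin terminal + freight + insurance = 3314.44 + 1277.66 + 425.92 + 929.93 + 1455.82 + 275.62 = 7679.39
Ad valorem component: 7679.39 × 9.9% = 760.26
Specific component: 172 × 3.97 = 682.84
Import duty = 760.26 + 682.84 = 1443.10
Buyer bears: inland to port 1277.66 + export clearance 425.92 + origin terminal 929.93 + freight 1455.82 + insurance 275.62 + destination terminal 1125.89 + brokerage 398.63 + delivery 1334.68 + duty 1443.10 = 8667.25
Landed cost = invoice 3314.44 + 8667.25 = 11981.69

Total landed cost: CNY 11981.69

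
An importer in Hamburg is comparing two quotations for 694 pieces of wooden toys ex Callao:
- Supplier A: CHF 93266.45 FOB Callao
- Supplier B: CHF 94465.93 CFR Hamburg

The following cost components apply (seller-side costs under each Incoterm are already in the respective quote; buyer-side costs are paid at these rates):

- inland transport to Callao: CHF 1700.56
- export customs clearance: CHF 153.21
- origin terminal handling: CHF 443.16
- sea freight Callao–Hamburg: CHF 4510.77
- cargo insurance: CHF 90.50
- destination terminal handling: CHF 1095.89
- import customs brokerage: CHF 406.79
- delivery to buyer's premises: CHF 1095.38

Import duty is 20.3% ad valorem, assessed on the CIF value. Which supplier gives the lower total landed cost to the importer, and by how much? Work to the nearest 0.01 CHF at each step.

Supplier A (FOB):
CIF value = FOB price + freight + insurance = 93266.45 + 4510.77 + 90.50 = 97867.72
Import duty = 97867.72 × 20.3% = 19867.15
Buyer bears (A): 4510.77 + 90.50 + 1095.89 + 406.79 + 1095.38 = 7199.33
Landed cost (A) = invoice 93266.45 + 7199.33 + duty 19867.15 = 120332.93
Supplier B (CFR):
CIF value = CFR price + insurance = 94465.93 + 90.50 = 94556.43
Import duty = 94556.43 × 20.3% = 19194.96
Buyer bears (B): 90.50 + 1095.89 + 406.79 + 1095.38 = 2688.56
Landed cost (B) = invoice 94465.93 + 2688.56 + duty 19194.96 = 116349.45
Difference = |120332.93 − 116349.45| = 3983.48

Supplier B is cheaper by CHF 3983.48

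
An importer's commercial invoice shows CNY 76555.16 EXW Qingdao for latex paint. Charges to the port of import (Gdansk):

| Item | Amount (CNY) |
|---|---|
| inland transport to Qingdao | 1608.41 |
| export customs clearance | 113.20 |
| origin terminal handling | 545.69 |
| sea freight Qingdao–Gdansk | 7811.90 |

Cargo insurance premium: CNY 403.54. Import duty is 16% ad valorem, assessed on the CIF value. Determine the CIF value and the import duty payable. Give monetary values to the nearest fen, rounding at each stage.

CIF = EXW price + pre-shipment costs + freight + insurance
CIF = 76555.16 + 1608.41 + 113.20 + 545.69 + 7811.90 + 403.54 = 87037.90
Import duty = 87037.90 × 16% = 13926.06

CIF value: CNY 87037.90; import duty: CNY 13926.06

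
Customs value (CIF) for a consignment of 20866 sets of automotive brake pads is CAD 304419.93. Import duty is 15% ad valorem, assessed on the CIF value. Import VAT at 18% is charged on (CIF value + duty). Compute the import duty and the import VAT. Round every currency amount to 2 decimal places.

Import duty: CAD 45662.99; import VAT: CAD 63014.93

Import duty = 304419.93 × 15% = 45662.99
VAT base = CIF + duty = 304419.93 + 45662.99 = 350082.92
Import VAT = 350082.92 × 18% = 63014.93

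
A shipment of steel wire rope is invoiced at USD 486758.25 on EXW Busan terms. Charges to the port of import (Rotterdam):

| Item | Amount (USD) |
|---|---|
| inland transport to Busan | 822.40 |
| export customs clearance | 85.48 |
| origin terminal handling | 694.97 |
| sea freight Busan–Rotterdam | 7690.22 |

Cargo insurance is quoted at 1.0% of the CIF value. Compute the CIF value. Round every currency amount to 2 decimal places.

Let C be the CIF value. C = EXW price + pre-shipment costs + freight + 1.0% × C
C − 1.0% × C = 486758.25 + 822.40 + 85.48 + 694.97 + 7690.22
0.99 × C = 496051.32
C = 496051.32 / 0.99 = 501061.94
Insurance premium = 1.0% × 501061.94 = 5010.62

CIF value: USD 501061.94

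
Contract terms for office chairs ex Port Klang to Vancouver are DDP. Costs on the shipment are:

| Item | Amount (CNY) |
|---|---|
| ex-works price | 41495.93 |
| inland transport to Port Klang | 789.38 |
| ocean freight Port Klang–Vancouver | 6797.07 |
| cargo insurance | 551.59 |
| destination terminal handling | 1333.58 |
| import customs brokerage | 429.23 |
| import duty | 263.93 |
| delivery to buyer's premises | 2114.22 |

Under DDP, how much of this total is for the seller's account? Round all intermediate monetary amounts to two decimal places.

Seller's account: CNY 53774.93

DDP: the seller bears all costs including import duty.
Seller's account: goods 41495.93 + inland to port 789.38 + freight 6797.07 + insurance 551.59 + destination terminal 1333.58 + brokerage 429.23 + duty 263.93 + delivery 2114.22 = 53774.93
Buyer's account: 0.00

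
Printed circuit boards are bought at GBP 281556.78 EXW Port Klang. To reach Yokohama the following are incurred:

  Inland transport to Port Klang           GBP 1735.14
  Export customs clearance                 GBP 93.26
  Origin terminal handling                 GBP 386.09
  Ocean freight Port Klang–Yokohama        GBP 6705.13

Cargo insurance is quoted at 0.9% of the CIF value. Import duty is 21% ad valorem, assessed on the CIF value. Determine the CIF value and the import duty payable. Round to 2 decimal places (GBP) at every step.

Let C be the CIF value. C = EXW price + pre-shipment costs + freight + 0.9% × C
C − 0.9% × C = 281556.78 + 1735.14 + 93.26 + 386.09 + 6705.13
0.991 × C = 290476.40
C = 290476.40 / 0.991 = 293114.43
Insurance premium = 0.9% × 293114.43 = 2638.03
Import duty = 293114.43 × 21% = 61554.03

CIF value: GBP 293114.43; import duty: GBP 61554.03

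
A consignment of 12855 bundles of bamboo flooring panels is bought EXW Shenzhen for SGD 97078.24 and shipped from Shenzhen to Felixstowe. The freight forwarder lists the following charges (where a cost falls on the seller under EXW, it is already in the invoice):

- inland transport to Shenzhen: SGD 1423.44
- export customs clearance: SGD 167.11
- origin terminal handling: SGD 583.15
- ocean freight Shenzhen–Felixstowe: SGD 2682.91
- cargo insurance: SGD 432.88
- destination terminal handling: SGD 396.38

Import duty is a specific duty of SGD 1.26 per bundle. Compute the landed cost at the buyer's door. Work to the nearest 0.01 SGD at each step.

Total landed cost: SGD 118961.41

EXW: the seller makes goods available at their premises; the buyer bears all onward costs.
CIF value = EXW price + inland to port + export clearance + origin terminal + freight + insurance = 97078.24 + 1423.44 + 167.11 + 583.15 + 2682.91 + 432.88 = 102367.73
Import duty = 12855 × 1.26 = 16197.30
Buyer bears: inland to port 1423.44 + export clearance 167.11 + origin terminal 583.15 + freight 2682.91 + insurance 432.88 + destination terminal 396.38 + duty 16197.30 = 21883.17
Landed cost = invoice 97078.24 + 21883.17 = 118961.41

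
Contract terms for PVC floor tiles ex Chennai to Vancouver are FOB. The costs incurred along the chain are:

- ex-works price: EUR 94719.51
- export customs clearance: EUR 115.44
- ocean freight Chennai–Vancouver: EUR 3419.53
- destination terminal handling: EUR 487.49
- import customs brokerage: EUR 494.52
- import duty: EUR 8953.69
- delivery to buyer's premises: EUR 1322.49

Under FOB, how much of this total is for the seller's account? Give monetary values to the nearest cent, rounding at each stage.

FOB: the seller bears costs until goods are on board at the origin port; the buyer bears freight, insurance and all costs thereafter.
Seller's account: goods 94719.51 + export clearance 115.44 = 94834.95
Buyer's account: freight 3419.53 + destination terminal 487.49 + brokerage 494.52 + duty 8953.69 + delivery 1322.49 = 14677.72

Seller's account: EUR 94834.95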